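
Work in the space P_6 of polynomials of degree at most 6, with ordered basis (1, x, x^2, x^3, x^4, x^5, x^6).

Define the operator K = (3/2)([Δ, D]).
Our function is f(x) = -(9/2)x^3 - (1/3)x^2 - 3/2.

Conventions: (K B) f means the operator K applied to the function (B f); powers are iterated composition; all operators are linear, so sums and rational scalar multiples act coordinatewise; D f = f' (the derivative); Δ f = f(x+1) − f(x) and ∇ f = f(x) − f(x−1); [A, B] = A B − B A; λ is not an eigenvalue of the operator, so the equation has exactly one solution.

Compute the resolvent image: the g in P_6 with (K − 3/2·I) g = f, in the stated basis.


write g with unknown coordinates in the stated basis and equate coefficients in (K − 3/2·I) g = f
solving from the highest basis element down gives g = 3x^3 + (2/9)x^2 + 1
check: K g = 0
so K g − 3/2·g = -(9/2)x^3 - (1/3)x^2 - 3/2 = f ✓

the image equals g(x) = 3x^3 + (2/9)x^2 + 1


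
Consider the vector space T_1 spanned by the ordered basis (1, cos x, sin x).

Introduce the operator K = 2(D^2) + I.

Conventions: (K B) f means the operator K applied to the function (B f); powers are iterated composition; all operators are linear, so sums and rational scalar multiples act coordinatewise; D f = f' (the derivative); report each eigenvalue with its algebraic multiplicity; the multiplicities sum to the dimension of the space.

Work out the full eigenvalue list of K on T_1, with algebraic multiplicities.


image of 1: 1
image of cos x: -cos x
image of sin x: -sin x
the matrix is diagonal; its diagonal is (1, -1, -1)
for a triangular matrix the eigenvalues are the diagonal entries, with algebraic multiplicity their repetition count

λ = -1 (multiplicity 2), λ = 1 (multiplicity 1)


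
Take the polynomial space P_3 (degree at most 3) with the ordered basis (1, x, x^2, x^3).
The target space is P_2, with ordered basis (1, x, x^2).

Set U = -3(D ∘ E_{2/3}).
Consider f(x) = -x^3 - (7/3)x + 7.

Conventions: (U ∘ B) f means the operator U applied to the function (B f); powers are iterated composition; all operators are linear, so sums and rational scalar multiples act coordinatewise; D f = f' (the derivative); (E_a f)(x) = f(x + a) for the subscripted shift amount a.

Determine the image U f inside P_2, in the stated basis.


E_{2/3} f = -x^3 - 2x^2 - (11/3)x + 139/27
D E_{2/3} f = -3x^2 - 4x - 11/3
(-3(D ∘ E_{2/3})) f = 9x^2 + 12x + 11

g(x) = 9x^2 + 12x + 11


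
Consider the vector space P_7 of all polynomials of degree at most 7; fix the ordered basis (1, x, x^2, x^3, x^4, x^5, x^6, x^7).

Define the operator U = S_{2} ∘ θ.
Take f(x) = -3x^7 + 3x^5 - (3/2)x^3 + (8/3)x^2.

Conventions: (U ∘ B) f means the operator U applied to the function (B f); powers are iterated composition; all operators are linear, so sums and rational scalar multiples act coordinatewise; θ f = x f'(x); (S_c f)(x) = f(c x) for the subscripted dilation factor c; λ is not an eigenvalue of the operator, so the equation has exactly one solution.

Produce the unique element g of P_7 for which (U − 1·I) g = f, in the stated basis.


g(x) = -(3/895)x^7 + (1/53)x^5 - (3/46)x^3 + (8/21)x^2

write g with unknown coordinates in the stated basis and equate coefficients in (U − 1·I) g = f
solving from the highest basis element down gives g = -(3/895)x^7 + (1/53)x^5 - (3/46)x^3 + (8/21)x^2
check: U g = -(2688/895)x^7 + (160/53)x^5 - (36/23)x^3 + (64/21)x^2
so U g − 1·g = -3x^7 + 3x^5 - (3/2)x^3 + (8/3)x^2 = f ✓


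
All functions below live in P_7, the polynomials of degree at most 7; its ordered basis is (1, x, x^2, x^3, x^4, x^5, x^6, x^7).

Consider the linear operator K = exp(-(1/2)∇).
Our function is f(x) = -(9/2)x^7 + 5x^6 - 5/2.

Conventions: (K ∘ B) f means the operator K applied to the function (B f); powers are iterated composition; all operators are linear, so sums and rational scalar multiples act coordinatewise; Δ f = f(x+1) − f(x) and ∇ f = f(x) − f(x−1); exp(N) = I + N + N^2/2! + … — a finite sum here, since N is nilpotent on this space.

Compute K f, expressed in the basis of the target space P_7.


order-1 term: (63/4)x^6 - (249/4)x^5 + (465/4)x^4 - (515/4)x^3 + (339/4)x^2 - (123/4)x + 19/4
order-2 term: -(189/8)x^5 + (1095/8)x^4 - (2805/8)x^3 + (3885/8)x^2 - (2853/8)x + 877/8
order-3 term: (315/16)x^4 - (1045/8)x^3 + (5625/16)x^2 - (3585/8)x + 3609/16
order-4 term: -(315/32)x^3 + (255/4)x^2 - (4695/32)x + 475/4
order-5 term: (189/64)x^2 - (1005/64)x + 705/32
order-6 term: -(63/128)x + 199/128
order-7 term: 9/256
the series for exp(-(1/2)∇) f terminates at order 7
exp(-(1/2)∇) f = -(9/2)x^7 + (83/4)x^6 - (687/8)x^5 + (4365/16)x^4 - (19835/32)x^3 + (63273/64)x^2 - (127797/128)x + 122831/256

the image equals g(x) = -(9/2)x^7 + (83/4)x^6 - (687/8)x^5 + (4365/16)x^4 - (19835/32)x^3 + (63273/64)x^2 - (127797/128)x + 122831/256


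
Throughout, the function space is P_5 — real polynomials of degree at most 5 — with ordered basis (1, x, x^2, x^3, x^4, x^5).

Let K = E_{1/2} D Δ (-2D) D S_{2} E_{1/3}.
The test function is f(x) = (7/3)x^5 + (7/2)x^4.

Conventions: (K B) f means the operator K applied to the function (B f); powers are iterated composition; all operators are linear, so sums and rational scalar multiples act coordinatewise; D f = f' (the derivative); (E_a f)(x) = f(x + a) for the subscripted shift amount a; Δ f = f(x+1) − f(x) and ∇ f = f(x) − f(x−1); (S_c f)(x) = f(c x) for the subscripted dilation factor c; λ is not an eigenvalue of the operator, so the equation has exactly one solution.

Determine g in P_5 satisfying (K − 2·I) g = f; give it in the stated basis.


the result is g(x) = -(7/6)x^5 - (7/4)x^4 + 4480x + 17696/3

write g with unknown coordinates in the stated basis and equate coefficients in (K − 2·I) g = f
solving from the highest basis element down gives g = -(7/6)x^5 - (7/4)x^4 + 4480x + 17696/3
check: K g = 8960x + 35392/3
so K g − 2·g = (7/3)x^5 + (7/2)x^4 = f ✓


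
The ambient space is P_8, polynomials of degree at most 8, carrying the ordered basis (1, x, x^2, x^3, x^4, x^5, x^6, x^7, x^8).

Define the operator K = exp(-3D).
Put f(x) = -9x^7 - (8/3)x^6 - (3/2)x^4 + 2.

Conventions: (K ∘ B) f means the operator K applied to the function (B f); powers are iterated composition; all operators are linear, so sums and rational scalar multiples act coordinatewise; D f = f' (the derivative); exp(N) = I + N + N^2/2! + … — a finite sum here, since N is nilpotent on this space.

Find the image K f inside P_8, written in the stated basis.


order-1 term: 189x^6 + 48x^5 + 18x^3
order-2 term: -1701x^5 - 360x^4 - 81x^2
order-3 term: 8505x^4 + 1440x^3 + 162x
order-4 term: -25515x^3 - 3240x^2 - 243/2
order-5 term: 45927x^2 + 3888x
order-6 term: -45927x - 1944
order-7 term: 19683
the series for exp(-3D) f terminates at order 7
exp(-3D) f = -9x^7 + (559/3)x^6 - 1653x^5 + (16287/2)x^4 - 24057x^3 + 42606x^2 - 41877x + 35239/2

the image equals g(x) = -9x^7 + (559/3)x^6 - 1653x^5 + (16287/2)x^4 - 24057x^3 + 42606x^2 - 41877x + 35239/2


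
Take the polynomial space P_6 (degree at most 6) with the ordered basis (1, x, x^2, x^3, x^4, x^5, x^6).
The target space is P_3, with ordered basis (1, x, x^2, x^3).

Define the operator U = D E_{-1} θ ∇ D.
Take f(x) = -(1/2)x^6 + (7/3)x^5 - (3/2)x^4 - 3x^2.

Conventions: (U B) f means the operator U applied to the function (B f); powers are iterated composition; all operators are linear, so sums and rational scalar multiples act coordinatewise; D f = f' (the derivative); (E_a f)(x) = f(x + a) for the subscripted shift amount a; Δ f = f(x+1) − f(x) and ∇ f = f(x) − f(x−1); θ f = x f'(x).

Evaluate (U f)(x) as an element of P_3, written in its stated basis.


D f = -3x^5 + (35/3)x^4 - 6x^3 - 6x
∇ D f = -15x^4 + (230/3)x^3 - 118x^2 + (239/3)x - 80/3
θ ∇ D f = -60x^4 + 230x^3 - 236x^2 + (239/3)x
E_{-1} (θ ∇) D f = -60x^4 + 470x^3 - 1286x^2 + (4445/3)x - 1817/3
D E_{-1} (θ ∇) D f = -240x^3 + 1410x^2 - 2572x + 4445/3

g(x) = -240x^3 + 1410x^2 - 2572x + 4445/3


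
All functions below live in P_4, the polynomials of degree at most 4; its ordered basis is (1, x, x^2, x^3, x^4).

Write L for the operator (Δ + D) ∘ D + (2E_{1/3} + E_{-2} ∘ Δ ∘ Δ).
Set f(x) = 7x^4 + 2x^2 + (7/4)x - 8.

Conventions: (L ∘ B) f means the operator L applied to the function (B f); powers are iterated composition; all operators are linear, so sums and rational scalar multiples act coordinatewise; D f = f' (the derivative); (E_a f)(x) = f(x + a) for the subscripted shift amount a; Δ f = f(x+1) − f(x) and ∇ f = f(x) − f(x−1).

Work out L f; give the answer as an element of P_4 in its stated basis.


D f = 28x^3 + 4x + 7/4
Δ D f = 84x^2 + 84x + 32
D D f = 84x^2 + 4
(Δ + D) D f = 168x^2 + 84x + 36
E_{1/3} f = 7x^4 + (28/3)x^3 + (20/3)x^2 + (445/108)x - 2303/324
(2E_{1/3}) f = 14x^4 + (56/3)x^3 + (40/3)x^2 + (445/54)x - 2303/162
Δ f = 28x^3 + 42x^2 + 32x + 43/4
Δ Δ f = 84x^2 + 168x + 102
E_{-2} Δ Δ f = 84x^2 - 168x + 102
(2E_{1/3} + E_{-2} ∘ Δ ∘ Δ) f = 14x^4 + (56/3)x^3 + (292/3)x^2 - (8627/54)x + 14221/162
((Δ + D) ∘ D + (2E_{1/3} + E_{-2} ∘ Δ ∘ Δ)) f = 14x^4 + (56/3)x^3 + (796/3)x^2 - (4091/54)x + 20053/162

the image equals g(x) = 14x^4 + (56/3)x^3 + (796/3)x^2 - (4091/54)x + 20053/162


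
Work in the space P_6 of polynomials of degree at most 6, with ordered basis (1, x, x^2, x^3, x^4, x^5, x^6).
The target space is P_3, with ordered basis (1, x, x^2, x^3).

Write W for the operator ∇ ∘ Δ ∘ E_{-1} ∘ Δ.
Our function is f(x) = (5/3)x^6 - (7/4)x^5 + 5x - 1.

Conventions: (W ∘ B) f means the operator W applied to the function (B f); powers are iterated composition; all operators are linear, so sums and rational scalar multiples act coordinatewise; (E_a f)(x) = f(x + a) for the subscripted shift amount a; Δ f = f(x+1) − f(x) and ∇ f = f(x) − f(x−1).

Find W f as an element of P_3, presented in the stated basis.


Δ f = 10x^5 + (65/4)x^4 + (95/6)x^3 + (15/2)x^2 + (5/4)x + 59/12
E_{-1} Δ f = 10x^5 - (135/4)x^4 + (305/6)x^3 - (85/2)x^2 + (75/4)x + 19/12
Δ E_{-1} Δ f = 50x^4 - 35x^3 + 50x^2 - (35/2)x + 10/3
∇ Δ E_{-1} Δ f = 200x^3 - 405x^2 + 405x - 305/2

the image equals g(x) = 200x^3 - 405x^2 + 405x - 305/2


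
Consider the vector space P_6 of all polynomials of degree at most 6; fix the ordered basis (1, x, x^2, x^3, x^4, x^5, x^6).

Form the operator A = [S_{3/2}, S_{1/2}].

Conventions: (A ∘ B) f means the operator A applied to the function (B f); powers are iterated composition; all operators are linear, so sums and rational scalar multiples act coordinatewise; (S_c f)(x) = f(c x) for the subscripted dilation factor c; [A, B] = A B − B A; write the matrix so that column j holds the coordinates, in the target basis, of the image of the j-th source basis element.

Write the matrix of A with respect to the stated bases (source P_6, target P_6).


the matrix is [[0, 0, 0, 0, 0, 0, 0]; [0, 0, 0, 0, 0, 0, 0]; [0, 0, 0, 0, 0, 0, 0]; [0, 0, 0, 0, 0, 0, 0]; [0, 0, 0, 0, 0, 0, 0]; [0, 0, 0, 0, 0, 0, 0]; [0, 0, 0, 0, 0, 0, 0]] (rows listed top to bottom)

image of 1: 0
image of x: 0
image of x^2: 0
image of x^3: 0
image of x^4: 0
image of x^5: 0
image of x^6: 0
each image's coordinates form column j of the matrix


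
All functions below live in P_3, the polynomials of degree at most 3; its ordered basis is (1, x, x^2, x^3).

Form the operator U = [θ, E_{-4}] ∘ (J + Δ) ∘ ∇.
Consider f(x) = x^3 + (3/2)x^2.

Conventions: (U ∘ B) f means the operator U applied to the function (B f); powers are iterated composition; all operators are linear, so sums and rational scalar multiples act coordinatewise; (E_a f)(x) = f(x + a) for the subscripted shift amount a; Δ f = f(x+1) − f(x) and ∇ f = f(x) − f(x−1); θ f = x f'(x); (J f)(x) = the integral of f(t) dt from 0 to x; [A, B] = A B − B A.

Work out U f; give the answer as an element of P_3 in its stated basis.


g(x) = 12x^2 - 96x + 214

∇ f = 3x^2 - 1/2
J ∇ f = x^3 - (1/2)x
Δ ∇ f = 6x + 3
(J + Δ) ∇ f = x^3 + (11/2)x + 3
E_{-4} (J + Δ) ∇ f = x^3 - 12x^2 + (107/2)x - 83
θ E_{-4} (J + Δ) ∇ f = 3x^3 - 24x^2 + (107/2)x
θ (J + Δ) ∇ f = 3x^3 + (11/2)x
E_{-4} θ (J + Δ) ∇ f = 3x^3 - 36x^2 + (299/2)x - 214
[θ, E_{-4}] (J + Δ) ∇ f = 12x^2 - 96x + 214


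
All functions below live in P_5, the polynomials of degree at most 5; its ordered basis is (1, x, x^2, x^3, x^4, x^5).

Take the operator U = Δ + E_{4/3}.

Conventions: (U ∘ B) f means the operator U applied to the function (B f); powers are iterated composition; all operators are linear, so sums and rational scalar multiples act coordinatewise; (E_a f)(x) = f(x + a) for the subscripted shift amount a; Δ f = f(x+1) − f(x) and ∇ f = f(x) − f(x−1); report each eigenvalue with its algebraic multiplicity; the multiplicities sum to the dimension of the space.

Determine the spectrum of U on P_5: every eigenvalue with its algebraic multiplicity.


λ = 1 (multiplicity 6)

image of 1: 1
image of x: x + 7/3
image of x^2: x^2 + (14/3)x + 25/9
image of x^3: x^3 + 7x^2 + (25/3)x + 91/27
image of x^4: x^4 + (28/3)x^3 + (50/3)x^2 + (364/27)x + 337/81
image of x^5: x^5 + (35/3)x^4 + (250/9)x^3 + (910/27)x^2 + (1685/81)x + 1267/243
the matrix is upper triangular; its diagonal is (1, 1, 1, 1, 1, 1)
for a triangular matrix the eigenvalues are the diagonal entries, with algebraic multiplicity their repetition count


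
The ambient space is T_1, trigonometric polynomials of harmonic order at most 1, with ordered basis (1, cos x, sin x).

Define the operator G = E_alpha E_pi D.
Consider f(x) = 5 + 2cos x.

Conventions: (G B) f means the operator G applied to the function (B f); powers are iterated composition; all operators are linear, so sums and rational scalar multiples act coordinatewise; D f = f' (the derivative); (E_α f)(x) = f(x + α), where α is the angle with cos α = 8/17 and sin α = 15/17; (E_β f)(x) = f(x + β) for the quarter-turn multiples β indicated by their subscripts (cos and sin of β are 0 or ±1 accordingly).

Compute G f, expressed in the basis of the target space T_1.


D f = -2sin x
E_pi D f = 2sin x
E_alpha E_pi D f = (30/17)cos x + (16/17)sin x

the result is g(x) = (30/17)cos x + (16/17)sin x


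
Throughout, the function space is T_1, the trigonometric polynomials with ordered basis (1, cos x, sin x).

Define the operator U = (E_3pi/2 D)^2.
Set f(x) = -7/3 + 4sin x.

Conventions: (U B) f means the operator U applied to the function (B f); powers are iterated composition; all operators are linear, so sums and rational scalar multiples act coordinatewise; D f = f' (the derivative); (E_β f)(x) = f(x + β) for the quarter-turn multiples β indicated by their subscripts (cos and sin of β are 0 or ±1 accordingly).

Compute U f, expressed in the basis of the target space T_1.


D f = 4cos x
E_3pi/2 D f = 4sin x
D (E_3pi/2 D) f = 4cos x
E_3pi/2 D (E_3pi/2 D) f = 4sin x

g(x) = 4sin x


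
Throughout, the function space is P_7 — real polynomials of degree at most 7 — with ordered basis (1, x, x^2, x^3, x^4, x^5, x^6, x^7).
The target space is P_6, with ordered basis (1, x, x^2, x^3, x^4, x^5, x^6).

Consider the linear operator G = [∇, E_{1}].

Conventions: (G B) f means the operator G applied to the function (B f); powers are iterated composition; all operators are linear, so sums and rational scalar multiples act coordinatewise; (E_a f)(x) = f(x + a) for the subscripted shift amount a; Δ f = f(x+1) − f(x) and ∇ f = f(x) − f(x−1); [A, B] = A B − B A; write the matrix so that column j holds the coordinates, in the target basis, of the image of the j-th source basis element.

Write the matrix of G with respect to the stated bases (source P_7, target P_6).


the matrix is [[0, 0, 0, 0, 0, 0, 0, 0]; [0, 0, 0, 0, 0, 0, 0, 0]; [0, 0, 0, 0, 0, 0, 0, 0]; [0, 0, 0, 0, 0, 0, 0, 0]; [0, 0, 0, 0, 0, 0, 0, 0]; [0, 0, 0, 0, 0, 0, 0, 0]; [0, 0, 0, 0, 0, 0, 0, 0]] (rows listed top to bottom)

image of 1: 0
image of x: 0
image of x^2: 0
image of x^3: 0
image of x^4: 0
image of x^5: 0
image of x^6: 0
image of x^7: 0
each image's coordinates form column j of the matrix


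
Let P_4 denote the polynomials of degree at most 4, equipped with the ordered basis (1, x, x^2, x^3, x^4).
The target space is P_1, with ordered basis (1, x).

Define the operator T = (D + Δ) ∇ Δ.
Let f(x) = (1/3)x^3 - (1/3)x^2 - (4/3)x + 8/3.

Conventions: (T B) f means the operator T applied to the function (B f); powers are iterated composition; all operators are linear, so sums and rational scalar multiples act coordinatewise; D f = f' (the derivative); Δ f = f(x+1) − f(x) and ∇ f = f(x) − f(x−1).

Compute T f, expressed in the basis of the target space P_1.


Δ f = x^2 + (1/3)x - 4/3
∇ Δ f = 2x - 2/3
D ∇ Δ f = 2
Δ ∇ Δ f = 2
(D + Δ) ∇ Δ f = 4

the result is g(x) = 4


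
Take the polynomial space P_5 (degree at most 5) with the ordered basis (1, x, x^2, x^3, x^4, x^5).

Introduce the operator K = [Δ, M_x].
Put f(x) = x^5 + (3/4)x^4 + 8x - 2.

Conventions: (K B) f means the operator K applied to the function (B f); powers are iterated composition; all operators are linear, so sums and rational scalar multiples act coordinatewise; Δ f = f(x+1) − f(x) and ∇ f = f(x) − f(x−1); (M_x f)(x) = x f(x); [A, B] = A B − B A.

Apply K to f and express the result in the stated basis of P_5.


g(x) = x^5 + (23/4)x^4 + 13x^3 + (29/2)x^2 + 16x + 31/4

M_x f = x^6 + (3/4)x^5 + 8x^2 - 2x
Δ M_x f = 6x^5 + (75/4)x^4 + (55/2)x^3 + (45/2)x^2 + (103/4)x + 31/4
Δ f = 5x^4 + 13x^3 + (29/2)x^2 + 8x + 39/4
M_x Δ f = 5x^5 + 13x^4 + (29/2)x^3 + 8x^2 + (39/4)x
[Δ, M_x] f = x^5 + (23/4)x^4 + 13x^3 + (29/2)x^2 + 16x + 31/4


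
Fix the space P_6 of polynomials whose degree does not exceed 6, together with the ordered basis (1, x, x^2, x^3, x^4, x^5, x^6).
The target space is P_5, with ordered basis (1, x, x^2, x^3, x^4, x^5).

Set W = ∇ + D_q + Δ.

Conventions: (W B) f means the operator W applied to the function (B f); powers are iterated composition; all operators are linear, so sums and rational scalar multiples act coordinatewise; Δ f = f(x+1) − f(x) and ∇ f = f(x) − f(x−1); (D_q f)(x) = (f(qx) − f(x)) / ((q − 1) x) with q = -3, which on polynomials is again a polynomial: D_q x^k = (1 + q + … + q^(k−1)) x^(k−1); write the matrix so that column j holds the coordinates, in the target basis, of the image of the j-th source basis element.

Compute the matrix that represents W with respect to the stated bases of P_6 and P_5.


image of 1: 0
image of x: 3
image of x^2: 2x
image of x^3: 13x^2 + 2
image of x^4: -12x^3 + 8x
image of x^5: 71x^4 + 20x^2 + 2
image of x^6: -170x^5 + 40x^3 + 12x
each image's coordinates form column j of the matrix

the matrix is [[0, 3, 0, 2, 0, 2, 0]; [0, 0, 2, 0, 8, 0, 12]; [0, 0, 0, 13, 0, 20, 0]; [0, 0, 0, 0, -12, 0, 40]; [0, 0, 0, 0, 0, 71, 0]; [0, 0, 0, 0, 0, 0, -170]] (rows listed top to bottom)


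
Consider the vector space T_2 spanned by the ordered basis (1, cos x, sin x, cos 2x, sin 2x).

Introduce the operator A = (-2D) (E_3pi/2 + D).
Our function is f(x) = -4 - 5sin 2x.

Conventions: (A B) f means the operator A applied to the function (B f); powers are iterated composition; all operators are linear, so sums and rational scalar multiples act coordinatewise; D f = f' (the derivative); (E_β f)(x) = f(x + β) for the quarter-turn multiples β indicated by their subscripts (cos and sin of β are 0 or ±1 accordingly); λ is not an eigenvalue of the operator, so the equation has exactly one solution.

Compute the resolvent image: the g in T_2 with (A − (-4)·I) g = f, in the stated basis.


the result is g(x) = -1 + (1/8)cos 2x - (3/8)sin 2x

write g with unknown coordinates in the stated basis and equate coefficients in (A − (-4)·I) g = f
solving from the highest basis element down gives g = -1 + (1/8)cos 2x - (3/8)sin 2x
check: A g = -(1/2)cos 2x - (7/2)sin 2x
so A g − (-4)·g = -4 - 5sin 2x = f ✓


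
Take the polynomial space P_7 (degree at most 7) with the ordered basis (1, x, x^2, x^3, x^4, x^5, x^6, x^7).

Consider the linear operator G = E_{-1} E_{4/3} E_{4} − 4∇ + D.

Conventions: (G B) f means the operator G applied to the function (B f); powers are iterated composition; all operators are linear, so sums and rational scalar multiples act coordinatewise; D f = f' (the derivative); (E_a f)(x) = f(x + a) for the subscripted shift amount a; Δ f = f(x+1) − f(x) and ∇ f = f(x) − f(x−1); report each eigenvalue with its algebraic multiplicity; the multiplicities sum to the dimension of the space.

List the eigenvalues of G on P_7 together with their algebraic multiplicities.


λ = 1 (multiplicity 8)

image of 1: 1
image of x: x + 4/3
image of x^2: x^2 + (8/3)x + 205/9
image of x^3: x^3 + 4x^2 + (205/3)x + 2089/27
image of x^4: x^4 + (16/3)x^3 + (410/3)x^2 + (8356/27)x + 28885/81
image of x^5: x^5 + (20/3)x^4 + (2050/9)x^3 + (20890/27)x^2 + (144425/81)x + 370321/243
image of x^6: x^6 + 8x^5 + (1025/3)x^4 + (41780/27)x^3 + (144425/27)x^2 + (740642/81)x + 4829725/729
image of x^7: x^7 + (28/3)x^6 + (1435/3)x^5 + (73115/27)x^4 + (1010975/81)x^3 + (2592247/81)x^2 + (33808075/729)x + 62739769/2187
the matrix is upper triangular; its diagonal is (1, 1, 1, 1, 1, 1, 1, 1)
for a triangular matrix the eigenvalues are the diagonal entries, with algebraic multiplicity their repetition count


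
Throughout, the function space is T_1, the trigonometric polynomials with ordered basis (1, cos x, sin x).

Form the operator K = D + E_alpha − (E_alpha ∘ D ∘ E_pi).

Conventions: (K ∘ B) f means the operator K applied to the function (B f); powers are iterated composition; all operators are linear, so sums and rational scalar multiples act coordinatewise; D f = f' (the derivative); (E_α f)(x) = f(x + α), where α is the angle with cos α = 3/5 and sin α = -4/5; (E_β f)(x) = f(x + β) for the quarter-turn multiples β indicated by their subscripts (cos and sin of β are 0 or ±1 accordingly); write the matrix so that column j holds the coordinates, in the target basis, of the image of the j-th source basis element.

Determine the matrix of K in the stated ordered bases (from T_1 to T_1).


image of 1: 1
image of cos x: (7/5)cos x - (4/5)sin x
image of sin x: (4/5)cos x + (7/5)sin x
each image's coordinates form column j of the matrix

the matrix is [[1, 0, 0]; [0, 7/5, 4/5]; [0, -4/5, 7/5]] (rows listed top to bottom)


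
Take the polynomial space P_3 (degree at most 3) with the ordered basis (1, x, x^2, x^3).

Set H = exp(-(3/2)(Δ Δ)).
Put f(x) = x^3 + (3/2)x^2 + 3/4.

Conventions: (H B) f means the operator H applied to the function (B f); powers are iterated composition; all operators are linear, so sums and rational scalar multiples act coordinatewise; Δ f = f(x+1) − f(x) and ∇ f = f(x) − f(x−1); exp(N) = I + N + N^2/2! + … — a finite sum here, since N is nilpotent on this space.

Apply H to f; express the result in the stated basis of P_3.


the result is g(x) = x^3 + (3/2)x^2 - 9x - 51/4

order-1 term: -9x - 27/2
the series for exp(-(3/2)(Δ Δ)) f terminates at order 1
exp(-(3/2)(Δ Δ)) f = x^3 + (3/2)x^2 - 9x - 51/4


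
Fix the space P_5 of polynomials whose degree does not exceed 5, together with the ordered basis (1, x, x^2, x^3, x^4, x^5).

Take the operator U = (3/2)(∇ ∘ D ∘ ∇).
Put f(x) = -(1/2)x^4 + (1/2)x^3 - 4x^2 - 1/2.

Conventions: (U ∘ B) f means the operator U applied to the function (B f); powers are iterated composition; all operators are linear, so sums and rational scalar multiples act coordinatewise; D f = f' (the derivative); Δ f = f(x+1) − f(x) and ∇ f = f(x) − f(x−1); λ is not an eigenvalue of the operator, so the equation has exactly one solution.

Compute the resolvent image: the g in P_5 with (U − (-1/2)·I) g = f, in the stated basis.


the image equals g(x) = -x^4 + x^3 - 8x^2 + 72x - 91

write g with unknown coordinates in the stated basis and equate coefficients in (U − (-1/2)·I) g = f
solving from the highest basis element down gives g = -x^4 + x^3 - 8x^2 + 72x - 91
check: U g = -36x + 45
so U g − (-1/2)·g = -(1/2)x^4 + (1/2)x^3 - 4x^2 - 1/2 = f ✓


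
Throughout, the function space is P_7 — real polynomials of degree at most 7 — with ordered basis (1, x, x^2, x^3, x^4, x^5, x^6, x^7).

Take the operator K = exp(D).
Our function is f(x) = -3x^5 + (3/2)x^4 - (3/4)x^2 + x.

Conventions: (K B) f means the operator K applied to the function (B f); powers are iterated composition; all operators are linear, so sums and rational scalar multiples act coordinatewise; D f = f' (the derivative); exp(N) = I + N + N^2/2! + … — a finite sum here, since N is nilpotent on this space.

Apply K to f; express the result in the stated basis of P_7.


g(x) = -3x^5 - (27/2)x^4 - 24x^3 - (87/4)x^2 - (19/2)x - 5/4

order-1 term: -15x^4 + 6x^3 - (3/2)x + 1
order-2 term: -30x^3 + 9x^2 - 3/4
order-3 term: -30x^2 + 6x
order-4 term: -15x + 3/2
order-5 term: -3
the series for exp(D) f terminates at order 5
exp(D) f = -3x^5 - (27/2)x^4 - 24x^3 - (87/4)x^2 - (19/2)x - 5/4


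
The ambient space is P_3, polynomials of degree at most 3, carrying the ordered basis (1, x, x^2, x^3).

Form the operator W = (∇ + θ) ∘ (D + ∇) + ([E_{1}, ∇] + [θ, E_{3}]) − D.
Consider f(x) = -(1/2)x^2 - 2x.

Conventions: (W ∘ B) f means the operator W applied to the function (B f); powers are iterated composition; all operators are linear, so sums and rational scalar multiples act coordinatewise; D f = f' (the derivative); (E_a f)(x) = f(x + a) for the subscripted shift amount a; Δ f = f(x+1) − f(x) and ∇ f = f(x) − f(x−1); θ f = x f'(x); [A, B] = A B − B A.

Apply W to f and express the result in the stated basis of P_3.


D f = -x - 2
∇ f = -x - 3/2
(D + ∇) f = -2x - 7/2
∇ (D + ∇) f = -2
θ (D + ∇) f = -2x
(∇ + θ) (D + ∇) f = -2x - 2
∇ f = -x - 3/2
E_{1} ∇ f = -x - 5/2
E_{1} f = -(1/2)x^2 - 3x - 5/2
∇ E_{1} f = -x - 5/2
[E_{1}, ∇] f = 0
E_{3} f = -(1/2)x^2 - 5x - 21/2
θ E_{3} f = -x^2 - 5x
θ f = -x^2 - 2x
E_{3} θ f = -x^2 - 8x - 15
[θ, E_{3}] f = 3x + 15
([E_{1}, ∇] + [θ, E_{3}]) f = 3x + 15
D f = -x - 2
(-D) f = x + 2
((∇ + θ) ∘ (D + ∇) + ([E_{1}, ∇] + [θ, E_{3}]) − D) f = 2x + 15

the image equals g(x) = 2x + 15


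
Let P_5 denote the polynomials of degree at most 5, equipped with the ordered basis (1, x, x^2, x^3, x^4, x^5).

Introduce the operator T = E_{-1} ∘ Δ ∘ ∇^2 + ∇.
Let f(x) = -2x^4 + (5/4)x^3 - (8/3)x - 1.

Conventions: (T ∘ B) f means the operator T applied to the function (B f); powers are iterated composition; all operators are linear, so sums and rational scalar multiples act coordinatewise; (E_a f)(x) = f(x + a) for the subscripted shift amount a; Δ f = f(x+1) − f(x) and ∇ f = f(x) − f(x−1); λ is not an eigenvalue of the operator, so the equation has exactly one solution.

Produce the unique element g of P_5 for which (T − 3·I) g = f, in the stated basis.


the result is g(x) = (2/3)x^4 + (17/36)x^3 - (31/36)x^2 + (655/108)x - 1451/324

write g with unknown coordinates in the stated basis and equate coefficients in (T − 3·I) g = f
solving from the highest basis element down gives g = (2/3)x^4 + (17/36)x^3 - (31/36)x^2 + (655/108)x - 1451/324
check: T g = (8/3)x^3 - (31/12)x^2 + (559/36)x - 1559/108
so T g − 3·g = -2x^4 + (5/4)x^3 - (8/3)x - 1 = f ✓


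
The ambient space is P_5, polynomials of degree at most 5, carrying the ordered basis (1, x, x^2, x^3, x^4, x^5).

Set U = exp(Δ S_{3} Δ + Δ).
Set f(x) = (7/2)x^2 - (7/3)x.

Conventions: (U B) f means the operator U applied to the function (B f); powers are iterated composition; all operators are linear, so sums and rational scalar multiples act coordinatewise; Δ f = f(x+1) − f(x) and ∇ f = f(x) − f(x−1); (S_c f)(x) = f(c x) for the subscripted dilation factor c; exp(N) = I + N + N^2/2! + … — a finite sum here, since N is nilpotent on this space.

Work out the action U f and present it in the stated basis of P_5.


order-1 term: 7x + 133/6
order-2 term: 7/2
the series for exp(Δ S_{3} Δ + Δ) f terminates at order 2
exp(Δ S_{3} Δ + Δ) f = (7/2)x^2 + (14/3)x + 77/3

g(x) = (7/2)x^2 + (14/3)x + 77/3


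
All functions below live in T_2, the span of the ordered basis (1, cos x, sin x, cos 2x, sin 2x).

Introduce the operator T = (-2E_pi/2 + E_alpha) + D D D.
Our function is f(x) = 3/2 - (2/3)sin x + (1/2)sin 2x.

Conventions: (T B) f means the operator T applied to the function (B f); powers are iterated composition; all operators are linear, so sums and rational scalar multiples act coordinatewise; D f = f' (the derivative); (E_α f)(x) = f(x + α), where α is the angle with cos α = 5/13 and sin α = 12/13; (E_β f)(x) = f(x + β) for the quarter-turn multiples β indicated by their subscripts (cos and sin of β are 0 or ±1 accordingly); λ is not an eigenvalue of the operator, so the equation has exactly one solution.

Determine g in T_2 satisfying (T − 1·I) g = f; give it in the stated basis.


write g with unknown coordinates in the stated basis and equate coefficients in (T − 1·I) g = f
solving from the highest basis element down gives g = -3/4 - (18/61)cos x + (16/183)sin x + (154/2249)cos 2x + (25/8996)sin 2x
check: T g = 3/4 - (18/61)cos x - (106/183)sin x + (154/2249)cos 2x + (4523/8996)sin 2x
so T g − 1·g = 3/2 - (2/3)sin x + (1/2)sin 2x = f ✓

the result is g(x) = -3/4 - (18/61)cos x + (16/183)sin x + (154/2249)cos 2x + (25/8996)sin 2x


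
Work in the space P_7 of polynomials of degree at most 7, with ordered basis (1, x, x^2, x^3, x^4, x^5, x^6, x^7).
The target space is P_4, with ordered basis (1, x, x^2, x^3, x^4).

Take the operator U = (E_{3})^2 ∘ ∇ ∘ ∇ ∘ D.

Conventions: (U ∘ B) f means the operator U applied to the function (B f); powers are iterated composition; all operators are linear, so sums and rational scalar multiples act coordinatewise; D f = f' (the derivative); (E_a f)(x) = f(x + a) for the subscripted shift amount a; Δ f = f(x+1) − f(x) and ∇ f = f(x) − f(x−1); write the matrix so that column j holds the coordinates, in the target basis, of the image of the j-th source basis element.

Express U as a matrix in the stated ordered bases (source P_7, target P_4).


the matrix is [[0, 0, 0, 6, 120, 1510, 15300, 136514]; [0, 0, 0, 0, 24, 600, 9060, 107100]; [0, 0, 0, 0, 0, 60, 1800, 31710]; [0, 0, 0, 0, 0, 0, 120, 4200]; [0, 0, 0, 0, 0, 0, 0, 210]] (rows listed top to bottom)

image of 1: 0
image of x: 0
image of x^2: 0
image of x^3: 6
image of x^4: 24x + 120
image of x^5: 60x^2 + 600x + 1510
image of x^6: 120x^3 + 1800x^2 + 9060x + 15300
image of x^7: 210x^4 + 4200x^3 + 31710x^2 + 107100x + 136514
each image's coordinates form column j of the matrix


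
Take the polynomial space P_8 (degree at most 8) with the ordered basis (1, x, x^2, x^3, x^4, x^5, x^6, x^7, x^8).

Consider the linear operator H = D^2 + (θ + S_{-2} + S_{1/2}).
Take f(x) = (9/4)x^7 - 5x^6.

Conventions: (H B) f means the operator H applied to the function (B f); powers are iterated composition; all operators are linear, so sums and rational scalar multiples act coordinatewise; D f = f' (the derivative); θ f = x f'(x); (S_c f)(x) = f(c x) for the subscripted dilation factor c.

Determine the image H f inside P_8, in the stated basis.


g(x) = -(139383/512)x^7 - (22405/64)x^6 + (189/2)x^5 - 150x^4

D f = (63/4)x^6 - 30x^5
D D f = (189/2)x^5 - 150x^4
θ f = (63/4)x^7 - 30x^6
S_{-2} f = -288x^7 - 320x^6
S_{1/2} f = (9/512)x^7 - (5/64)x^6
(θ + S_{-2} + S_{1/2}) f = -(139383/512)x^7 - (22405/64)x^6
(D^2 + (θ + S_{-2} + S_{1/2})) f = -(139383/512)x^7 - (22405/64)x^6 + (189/2)x^5 - 150x^4


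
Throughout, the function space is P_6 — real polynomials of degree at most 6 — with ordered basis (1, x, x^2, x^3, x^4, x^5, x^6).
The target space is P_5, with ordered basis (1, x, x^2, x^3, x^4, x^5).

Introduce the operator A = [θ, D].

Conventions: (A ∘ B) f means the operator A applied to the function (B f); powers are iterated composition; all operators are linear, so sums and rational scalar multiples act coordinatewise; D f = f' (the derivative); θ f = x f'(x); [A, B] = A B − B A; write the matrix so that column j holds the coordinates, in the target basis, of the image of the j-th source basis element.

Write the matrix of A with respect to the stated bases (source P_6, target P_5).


the matrix is [[0, -1, 0, 0, 0, 0, 0]; [0, 0, -2, 0, 0, 0, 0]; [0, 0, 0, -3, 0, 0, 0]; [0, 0, 0, 0, -4, 0, 0]; [0, 0, 0, 0, 0, -5, 0]; [0, 0, 0, 0, 0, 0, -6]] (rows listed top to bottom)

image of 1: 0
image of x: -1
image of x^2: -2x
image of x^3: -3x^2
image of x^4: -4x^3
image of x^5: -5x^4
image of x^6: -6x^5
each image's coordinates form column j of the matrix


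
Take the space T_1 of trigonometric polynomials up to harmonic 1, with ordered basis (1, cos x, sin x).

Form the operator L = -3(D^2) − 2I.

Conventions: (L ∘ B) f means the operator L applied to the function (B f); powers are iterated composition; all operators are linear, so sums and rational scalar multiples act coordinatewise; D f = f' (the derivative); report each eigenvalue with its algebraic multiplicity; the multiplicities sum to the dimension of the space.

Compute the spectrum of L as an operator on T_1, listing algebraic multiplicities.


λ = -2 (multiplicity 1), λ = 1 (multiplicity 2)

image of 1: -2
image of cos x: cos x
image of sin x: sin x
the matrix is diagonal; its diagonal is (-2, 1, 1)
for a triangular matrix the eigenvalues are the diagonal entries, with algebraic multiplicity their repetition count


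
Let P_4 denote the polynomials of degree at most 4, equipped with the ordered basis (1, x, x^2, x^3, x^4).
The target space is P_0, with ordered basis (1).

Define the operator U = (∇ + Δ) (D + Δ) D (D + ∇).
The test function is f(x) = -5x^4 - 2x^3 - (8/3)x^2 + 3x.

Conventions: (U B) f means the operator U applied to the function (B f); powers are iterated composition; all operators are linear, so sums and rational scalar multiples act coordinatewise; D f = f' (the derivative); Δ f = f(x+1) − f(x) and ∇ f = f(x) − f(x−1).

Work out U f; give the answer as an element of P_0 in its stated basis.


the image equals g(x) = -960

D f = -20x^3 - 6x^2 - (16/3)x + 3
∇ f = -20x^3 + 24x^2 - (58/3)x + 26/3
(D + ∇) f = -40x^3 + 18x^2 - (74/3)x + 35/3
D (D + ∇) f = -120x^2 + 36x - 74/3
D D (D + ∇) f = -240x + 36
Δ D (D + ∇) f = -240x - 84
(D + Δ) D (D + ∇) f = -480x - 48
∇ (D + Δ) D (D + ∇) f = -480
Δ (D + Δ) D (D + ∇) f = -480
(∇ + Δ) (D + Δ) D (D + ∇) f = -960


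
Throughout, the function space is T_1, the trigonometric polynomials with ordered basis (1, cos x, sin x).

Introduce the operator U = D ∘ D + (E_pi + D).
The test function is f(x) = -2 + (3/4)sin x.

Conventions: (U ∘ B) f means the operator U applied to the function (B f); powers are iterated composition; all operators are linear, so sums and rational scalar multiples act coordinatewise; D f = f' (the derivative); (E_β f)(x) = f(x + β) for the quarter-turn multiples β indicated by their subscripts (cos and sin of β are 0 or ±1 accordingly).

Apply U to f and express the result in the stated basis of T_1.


D f = (3/4)cos x
D D f = -(3/4)sin x
E_pi f = -2 - (3/4)sin x
D f = (3/4)cos x
(E_pi + D) f = -2 + (3/4)cos x - (3/4)sin x
(D ∘ D + (E_pi + D)) f = -2 + (3/4)cos x - (3/2)sin x

the image equals g(x) = -2 + (3/4)cos x - (3/2)sin x


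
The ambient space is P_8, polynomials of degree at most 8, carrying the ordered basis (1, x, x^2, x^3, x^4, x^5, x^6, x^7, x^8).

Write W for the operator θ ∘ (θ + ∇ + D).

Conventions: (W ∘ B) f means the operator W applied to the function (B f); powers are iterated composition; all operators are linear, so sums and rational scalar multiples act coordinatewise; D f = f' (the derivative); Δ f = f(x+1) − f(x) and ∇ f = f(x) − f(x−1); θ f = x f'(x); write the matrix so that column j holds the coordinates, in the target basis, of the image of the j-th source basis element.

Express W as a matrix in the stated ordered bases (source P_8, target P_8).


image of 1: 0
image of x: x
image of x^2: 4x^2 + 4x
image of x^3: 9x^3 + 12x^2 - 3x
image of x^4: 16x^4 + 24x^3 - 12x^2 + 4x
image of x^5: 25x^5 + 40x^4 - 30x^3 + 20x^2 - 5x
image of x^6: 36x^6 + 60x^5 - 60x^4 + 60x^3 - 30x^2 + 6x
image of x^7: 49x^7 + 84x^6 - 105x^5 + 140x^4 - 105x^3 + 42x^2 - 7x
image of x^8: 64x^8 + 112x^7 - 168x^6 + 280x^5 - 280x^4 + 168x^3 - 56x^2 + 8x
each image's coordinates form column j of the matrix

the matrix is [[0, 0, 0, 0, 0, 0, 0, 0, 0]; [0, 1, 4, -3, 4, -5, 6, -7, 8]; [0, 0, 4, 12, -12, 20, -30, 42, -56]; [0, 0, 0, 9, 24, -30, 60, -105, 168]; [0, 0, 0, 0, 16, 40, -60, 140, -280]; [0, 0, 0, 0, 0, 25, 60, -105, 280]; [0, 0, 0, 0, 0, 0, 36, 84, -168]; [0, 0, 0, 0, 0, 0, 0, 49, 112]; [0, 0, 0, 0, 0, 0, 0, 0, 64]] (rows listed top to bottom)


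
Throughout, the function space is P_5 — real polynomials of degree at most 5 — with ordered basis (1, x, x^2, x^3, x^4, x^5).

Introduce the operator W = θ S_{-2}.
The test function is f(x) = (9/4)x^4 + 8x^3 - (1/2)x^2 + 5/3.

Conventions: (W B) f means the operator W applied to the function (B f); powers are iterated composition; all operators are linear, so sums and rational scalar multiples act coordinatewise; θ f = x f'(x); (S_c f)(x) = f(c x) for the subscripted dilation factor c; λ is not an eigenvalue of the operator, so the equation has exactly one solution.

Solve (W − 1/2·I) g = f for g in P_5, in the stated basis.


the image equals g(x) = (9/254)x^4 - (16/49)x^3 - (1/15)x^2 - 10/3

write g with unknown coordinates in the stated basis and equate coefficients in (W − 1/2·I) g = f
solving from the highest basis element down gives g = (9/254)x^4 - (16/49)x^3 - (1/15)x^2 - 10/3
check: W g = (288/127)x^4 + (384/49)x^3 - (8/15)x^2
so W g − 1/2·g = (9/4)x^4 + 8x^3 - (1/2)x^2 + 5/3 = f ✓


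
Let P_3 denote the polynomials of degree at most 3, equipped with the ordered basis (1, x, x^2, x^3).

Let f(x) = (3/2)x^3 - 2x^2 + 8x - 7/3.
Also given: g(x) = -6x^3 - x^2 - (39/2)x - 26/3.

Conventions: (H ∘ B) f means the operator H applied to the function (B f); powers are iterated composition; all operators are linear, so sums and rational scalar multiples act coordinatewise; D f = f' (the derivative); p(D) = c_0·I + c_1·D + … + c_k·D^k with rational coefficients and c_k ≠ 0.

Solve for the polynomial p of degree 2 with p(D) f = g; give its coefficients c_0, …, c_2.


D^0 f = (3/2)x^3 - 2x^2 + 8x - 7/3
D^1 f = (9/2)x^2 - 4x + 8
D^2 f = 9x - 4
matching coefficients of g against c_0 f + c_1 Df + … from the top degree down determines the c_i
solution: c_0 = -4, c_1 = -2, c_2 = 1/2

p(D) = -4·I − 2·D + (1/2)·D^2, i.e. c_0 = -4, c_1 = -2, c_2 = 1/2


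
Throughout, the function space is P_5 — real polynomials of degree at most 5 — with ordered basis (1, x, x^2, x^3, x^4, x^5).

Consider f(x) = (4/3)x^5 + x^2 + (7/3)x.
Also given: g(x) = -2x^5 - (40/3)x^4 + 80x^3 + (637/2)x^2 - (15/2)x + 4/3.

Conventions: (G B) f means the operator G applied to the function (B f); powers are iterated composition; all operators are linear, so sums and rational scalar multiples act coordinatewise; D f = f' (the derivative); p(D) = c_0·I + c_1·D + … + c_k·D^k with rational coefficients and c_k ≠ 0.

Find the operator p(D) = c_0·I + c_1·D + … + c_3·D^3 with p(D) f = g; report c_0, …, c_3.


c_0 = -3/2, c_1 = -2, c_2 = 3, c_3 = 4

D^0 f = (4/3)x^5 + x^2 + (7/3)x
D^1 f = (20/3)x^4 + 2x + 7/3
D^2 f = (80/3)x^3 + 2
D^3 f = 80x^2
matching coefficients of g against c_0 f + c_1 Df + … from the top degree down determines the c_i
solution: c_0 = -3/2, c_1 = -2, c_2 = 3, c_3 = 4


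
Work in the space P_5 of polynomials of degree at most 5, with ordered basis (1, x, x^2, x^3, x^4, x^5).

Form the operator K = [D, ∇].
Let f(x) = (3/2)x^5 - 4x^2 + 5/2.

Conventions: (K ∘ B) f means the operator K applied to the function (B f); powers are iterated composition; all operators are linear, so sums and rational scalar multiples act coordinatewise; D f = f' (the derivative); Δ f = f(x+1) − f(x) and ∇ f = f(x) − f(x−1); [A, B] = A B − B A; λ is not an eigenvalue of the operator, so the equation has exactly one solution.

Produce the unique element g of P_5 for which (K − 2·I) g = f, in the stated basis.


write g with unknown coordinates in the stated basis and equate coefficients in (K − 2·I) g = f
solving from the highest basis element down gives g = -(3/4)x^5 + 2x^2 - 5/4
check: K g = 0
so K g − 2·g = (3/2)x^5 - 4x^2 + 5/2 = f ✓

the image equals g(x) = -(3/4)x^5 + 2x^2 - 5/4
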